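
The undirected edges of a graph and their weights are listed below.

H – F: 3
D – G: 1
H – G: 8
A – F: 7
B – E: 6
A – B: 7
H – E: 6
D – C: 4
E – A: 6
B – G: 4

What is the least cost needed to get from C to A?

Shortest distances from C:
C: 0
D: 4  (via C)
G: 5  (via D)
B: 9  (via G)
H: 13  (via G)
E: 15  (via B)
A: 16  (via B)
Shortest route: C–D–G–B–A = 16.

16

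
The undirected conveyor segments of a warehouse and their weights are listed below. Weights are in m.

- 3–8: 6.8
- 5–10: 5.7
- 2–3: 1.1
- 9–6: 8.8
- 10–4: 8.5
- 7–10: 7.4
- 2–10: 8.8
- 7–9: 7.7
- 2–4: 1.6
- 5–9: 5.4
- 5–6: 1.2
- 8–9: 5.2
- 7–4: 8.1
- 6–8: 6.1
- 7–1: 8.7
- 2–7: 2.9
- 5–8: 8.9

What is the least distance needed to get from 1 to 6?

Shortest distances from 1:
1: 0
7: 8.7  (via 1)
2: 11.6  (via 7)
3: 12.7  (via 2)
4: 13.2  (via 2)
10: 16.1  (via 7)
9: 16.4  (via 7)
8: 19.5  (via 3)
5: 21.8  (via 10)
6: 23  (via 5)
Shortest route: 1–7–10–5–6 = 23 m.

23 m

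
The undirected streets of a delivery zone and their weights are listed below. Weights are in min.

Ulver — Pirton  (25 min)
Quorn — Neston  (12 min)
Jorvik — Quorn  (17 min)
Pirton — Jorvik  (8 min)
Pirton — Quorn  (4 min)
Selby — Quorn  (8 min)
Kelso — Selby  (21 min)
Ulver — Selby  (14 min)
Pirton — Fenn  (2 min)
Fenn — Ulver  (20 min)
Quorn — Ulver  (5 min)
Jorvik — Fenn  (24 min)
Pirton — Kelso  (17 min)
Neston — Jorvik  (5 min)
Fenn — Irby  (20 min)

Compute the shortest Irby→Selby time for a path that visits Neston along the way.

Shortest Irby→Neston: Irby–Fenn–Pirton–Jorvik–Neston = 35
Best Neston to Selby: Neston–Quorn–Selby costing 20
Total via Neston: 35 + 20 = 55 min.

55 min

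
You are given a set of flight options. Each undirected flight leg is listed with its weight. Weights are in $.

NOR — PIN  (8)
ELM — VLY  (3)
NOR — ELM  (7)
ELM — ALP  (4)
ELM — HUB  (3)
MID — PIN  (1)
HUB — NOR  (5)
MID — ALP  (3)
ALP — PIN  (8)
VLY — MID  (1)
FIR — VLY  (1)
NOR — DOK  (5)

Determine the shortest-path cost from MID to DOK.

$14

Running Dijkstra from MID:
MID: 0
PIN: 1  (via MID)
VLY: 1  (via MID)
FIR: 2  (via VLY)
ALP: 3  (via MID)
ELM: 4  (via VLY)
HUB: 7  (via ELM)
NOR: 9  (via PIN)
DOK: 14  (via NOR)
Shortest route: MID → PIN → NOR → DOK = $14.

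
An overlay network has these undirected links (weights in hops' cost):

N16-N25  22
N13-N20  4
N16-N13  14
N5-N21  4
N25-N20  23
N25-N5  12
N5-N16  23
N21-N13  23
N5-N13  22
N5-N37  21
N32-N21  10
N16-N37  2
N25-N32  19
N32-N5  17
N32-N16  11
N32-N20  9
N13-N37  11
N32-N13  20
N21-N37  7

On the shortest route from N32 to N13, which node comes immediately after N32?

Candidate routes:
N32 → N16 → N13: 11+14 = 25
N32 → N13: 20 = 20
N32 → N20 → N13: 9+4 = 13
N32 → N16 → N37 → N13: 11+2+11 = 24
Cheapest is N32 → N20 → N13 at 13 hops' cost.
So from N32 the first move is to N20.

N20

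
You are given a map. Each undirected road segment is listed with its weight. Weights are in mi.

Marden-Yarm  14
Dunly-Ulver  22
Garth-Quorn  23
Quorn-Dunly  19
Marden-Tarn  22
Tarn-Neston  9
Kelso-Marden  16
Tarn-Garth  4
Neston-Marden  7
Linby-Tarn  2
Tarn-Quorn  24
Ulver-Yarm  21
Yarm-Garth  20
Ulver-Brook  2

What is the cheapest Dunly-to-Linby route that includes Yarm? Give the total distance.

Best Dunly to Yarm: Dunly → Ulver → Yarm costing 43
Best Yarm to Linby: Yarm → Garth → Tarn → Linby costing 26
Total via Yarm: 43 + 26 = 69 mi.

69 mi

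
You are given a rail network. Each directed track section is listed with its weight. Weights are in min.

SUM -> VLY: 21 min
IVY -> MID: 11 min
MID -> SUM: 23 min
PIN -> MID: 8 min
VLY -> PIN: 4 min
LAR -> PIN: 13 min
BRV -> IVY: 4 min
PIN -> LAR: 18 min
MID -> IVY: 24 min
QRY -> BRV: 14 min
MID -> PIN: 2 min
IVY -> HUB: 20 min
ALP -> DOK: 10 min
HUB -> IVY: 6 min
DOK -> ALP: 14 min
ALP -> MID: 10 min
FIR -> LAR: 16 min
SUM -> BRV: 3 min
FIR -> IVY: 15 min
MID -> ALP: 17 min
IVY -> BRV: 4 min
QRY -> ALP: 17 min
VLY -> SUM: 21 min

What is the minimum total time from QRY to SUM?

Settle nodes by increasing distance from QRY:
QRY: 0
BRV: 14  (via QRY)
ALP: 17  (via QRY)
IVY: 18  (via BRV)
MID: 27  (via ALP)
DOK: 27  (via ALP)
PIN: 29  (via MID)
HUB: 38  (via IVY)
LAR: 47  (via PIN)
SUM: 50  (via MID)
Shortest route: QRY–ALP–MID–SUM = 50 min.

50 min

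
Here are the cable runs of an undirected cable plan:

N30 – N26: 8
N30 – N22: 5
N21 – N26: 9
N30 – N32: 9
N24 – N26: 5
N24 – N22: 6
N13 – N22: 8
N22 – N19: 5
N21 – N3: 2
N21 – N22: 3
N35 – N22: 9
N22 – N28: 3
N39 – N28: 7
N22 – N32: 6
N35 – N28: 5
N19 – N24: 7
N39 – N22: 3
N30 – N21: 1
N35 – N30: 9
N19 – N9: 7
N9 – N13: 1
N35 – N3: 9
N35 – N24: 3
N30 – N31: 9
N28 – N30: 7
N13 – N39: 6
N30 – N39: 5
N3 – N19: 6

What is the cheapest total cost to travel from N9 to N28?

12

Shortest distances from N9:
N9: 0
N13: 1  (via N9)
N19: 7  (via N9)
N39: 7  (via N13)
N22: 9  (via N13)
N30: 12  (via N39)
N28: 12  (via N22)
Shortest route: N9 → N13 → N22 → N28 = 12.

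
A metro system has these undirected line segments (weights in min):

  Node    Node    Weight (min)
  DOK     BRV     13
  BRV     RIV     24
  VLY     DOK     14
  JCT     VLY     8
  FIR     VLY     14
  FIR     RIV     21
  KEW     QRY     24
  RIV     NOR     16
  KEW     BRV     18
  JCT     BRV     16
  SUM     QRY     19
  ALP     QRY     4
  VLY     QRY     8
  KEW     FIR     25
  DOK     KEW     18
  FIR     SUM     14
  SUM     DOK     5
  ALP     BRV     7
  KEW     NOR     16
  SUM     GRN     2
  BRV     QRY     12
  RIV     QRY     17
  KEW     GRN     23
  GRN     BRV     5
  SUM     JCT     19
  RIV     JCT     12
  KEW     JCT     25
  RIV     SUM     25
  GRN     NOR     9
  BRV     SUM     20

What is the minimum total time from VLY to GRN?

21 min

Candidate routes:
VLY–DOK–SUM–GRN: 14+5+2 = 21
VLY–QRY–SUM–GRN: 8+19+2 = 29
VLY–QRY–BRV–GRN: 8+12+5 = 25
VLY–QRY–ALP–BRV–GRN: 8+4+7+5 = 24
The minimum is 21 min via VLY–DOK–SUM–GRN.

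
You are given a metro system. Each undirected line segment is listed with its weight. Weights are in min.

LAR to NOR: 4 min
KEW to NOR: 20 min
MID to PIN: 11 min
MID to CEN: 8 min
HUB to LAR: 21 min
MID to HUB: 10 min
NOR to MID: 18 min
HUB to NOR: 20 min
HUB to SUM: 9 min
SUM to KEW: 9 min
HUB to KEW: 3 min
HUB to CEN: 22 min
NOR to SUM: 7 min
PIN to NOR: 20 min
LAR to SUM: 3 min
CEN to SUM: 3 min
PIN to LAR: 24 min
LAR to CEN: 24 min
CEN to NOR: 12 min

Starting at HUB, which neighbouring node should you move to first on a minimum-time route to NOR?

SUM

Compare a few routes:
HUB–KEW–SUM–NOR: 3+9+7 = 19
HUB–SUM–NOR: 9+7 = 16
The minimum is 16 min via HUB–SUM–NOR.
So from HUB the first move is to SUM.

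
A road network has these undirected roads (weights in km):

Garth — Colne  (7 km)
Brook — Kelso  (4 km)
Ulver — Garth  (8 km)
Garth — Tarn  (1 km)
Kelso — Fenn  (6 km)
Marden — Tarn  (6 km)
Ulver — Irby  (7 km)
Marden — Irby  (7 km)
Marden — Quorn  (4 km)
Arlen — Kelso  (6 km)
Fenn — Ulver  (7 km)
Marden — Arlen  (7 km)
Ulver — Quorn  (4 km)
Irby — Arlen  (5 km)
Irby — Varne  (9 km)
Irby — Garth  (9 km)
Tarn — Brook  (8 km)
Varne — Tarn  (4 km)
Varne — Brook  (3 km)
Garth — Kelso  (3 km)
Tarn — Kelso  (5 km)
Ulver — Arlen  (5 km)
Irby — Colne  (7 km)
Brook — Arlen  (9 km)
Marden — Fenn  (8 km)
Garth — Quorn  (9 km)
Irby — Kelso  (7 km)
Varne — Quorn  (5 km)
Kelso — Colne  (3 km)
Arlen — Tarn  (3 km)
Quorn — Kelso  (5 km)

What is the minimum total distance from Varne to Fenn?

Compare a few routes:
Varne–Quorn–Ulver–Fenn: 5+4+7 = 16
Varne–Tarn–Kelso–Fenn: 4+5+6 = 15
Varne–Tarn–Garth–Kelso–Fenn: 4+1+3+6 = 14
Varne–Brook–Kelso–Fenn: 3+4+6 = 13
Cheapest is Varne–Brook–Kelso–Fenn at 13 km.

13 km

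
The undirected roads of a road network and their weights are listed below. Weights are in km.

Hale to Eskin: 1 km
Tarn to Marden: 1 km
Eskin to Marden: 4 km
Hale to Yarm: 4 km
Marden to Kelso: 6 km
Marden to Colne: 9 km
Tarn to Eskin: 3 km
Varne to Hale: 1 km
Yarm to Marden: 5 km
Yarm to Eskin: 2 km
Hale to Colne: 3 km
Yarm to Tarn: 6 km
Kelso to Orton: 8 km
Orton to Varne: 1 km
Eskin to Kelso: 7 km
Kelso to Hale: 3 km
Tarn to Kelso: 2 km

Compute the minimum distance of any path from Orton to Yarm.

Candidate routes:
Orton–Varne–Hale–Yarm: 1+1+4 = 6
Orton–Varne–Hale–Eskin–Tarn–Yarm: 1+1+1+3+6 = 12
Orton–Varne–Hale–Eskin–Yarm: 1+1+1+2 = 5
Cheapest is Orton–Varne–Hale–Eskin–Yarm at 5 km.

5 km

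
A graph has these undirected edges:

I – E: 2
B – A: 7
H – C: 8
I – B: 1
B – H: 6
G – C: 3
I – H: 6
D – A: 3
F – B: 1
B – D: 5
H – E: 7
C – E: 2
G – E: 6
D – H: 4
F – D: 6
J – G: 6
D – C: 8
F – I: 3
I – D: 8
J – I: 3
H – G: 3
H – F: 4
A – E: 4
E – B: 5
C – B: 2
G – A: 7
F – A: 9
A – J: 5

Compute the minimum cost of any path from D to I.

6

Enumerating some paths:
D–B–I: 5+1 = 6
D–F–B–I: 6+1+1 = 8
The minimum is 6 via D–B–I.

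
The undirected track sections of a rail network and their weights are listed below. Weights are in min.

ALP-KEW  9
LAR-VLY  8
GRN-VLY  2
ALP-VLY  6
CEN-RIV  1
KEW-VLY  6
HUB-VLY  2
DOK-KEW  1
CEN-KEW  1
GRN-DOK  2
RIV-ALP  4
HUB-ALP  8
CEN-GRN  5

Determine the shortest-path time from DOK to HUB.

Candidate routes:
DOK → KEW → VLY → HUB: 1+6+2 = 9
DOK → GRN → VLY → HUB: 2+2+2 = 6
DOK → KEW → CEN → GRN → VLY → HUB: 1+1+5+2+2 = 11
DOK → KEW → CEN → RIV → ALP → VLY → HUB: 1+1+1+4+6+2 = 15
Cheapest is DOK → GRN → VLY → HUB at 6 min.

6 min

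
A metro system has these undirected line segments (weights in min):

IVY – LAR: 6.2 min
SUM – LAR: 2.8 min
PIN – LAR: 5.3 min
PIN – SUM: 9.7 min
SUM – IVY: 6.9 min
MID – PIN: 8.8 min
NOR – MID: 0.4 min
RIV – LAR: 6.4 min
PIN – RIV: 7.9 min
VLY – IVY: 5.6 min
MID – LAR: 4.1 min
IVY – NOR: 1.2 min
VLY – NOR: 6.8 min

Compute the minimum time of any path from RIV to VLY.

17.7 min

Settle nodes by increasing distance from RIV:
RIV: 0
LAR: 6.4  (via RIV)
PIN: 7.9  (via RIV)
SUM: 9.2  (via LAR)
MID: 10.5  (via LAR)
NOR: 10.9  (via MID)
IVY: 12.1  (via NOR)
VLY: 17.7  (via NOR)
Shortest route: RIV → LAR → MID → NOR → VLY = 17.7 min.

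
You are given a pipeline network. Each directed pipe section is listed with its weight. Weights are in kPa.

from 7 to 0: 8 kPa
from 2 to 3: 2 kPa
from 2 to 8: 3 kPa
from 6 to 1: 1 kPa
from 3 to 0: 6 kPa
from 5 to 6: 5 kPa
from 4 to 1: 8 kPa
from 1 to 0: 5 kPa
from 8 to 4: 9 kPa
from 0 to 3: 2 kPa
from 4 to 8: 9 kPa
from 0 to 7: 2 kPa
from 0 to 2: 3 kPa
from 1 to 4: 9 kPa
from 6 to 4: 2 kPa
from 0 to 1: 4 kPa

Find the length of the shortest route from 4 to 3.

15 kPa

Shortest distances from 4:
4: 0
1: 8  (via 4)
8: 9  (via 4)
0: 13  (via 1)
3: 15  (via 0)
Shortest route: 4–1–0–3 = 15 kPa.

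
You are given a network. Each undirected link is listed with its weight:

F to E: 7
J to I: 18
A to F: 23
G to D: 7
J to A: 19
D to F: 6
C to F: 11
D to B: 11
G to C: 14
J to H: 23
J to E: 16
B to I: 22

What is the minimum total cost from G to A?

Running Dijkstra from G:
G: 0
D: 7  (via G)
F: 13  (via D)
C: 14  (via G)
B: 18  (via D)
E: 20  (via F)
A: 36  (via F)
Shortest route: G → D → F → A = 36.

36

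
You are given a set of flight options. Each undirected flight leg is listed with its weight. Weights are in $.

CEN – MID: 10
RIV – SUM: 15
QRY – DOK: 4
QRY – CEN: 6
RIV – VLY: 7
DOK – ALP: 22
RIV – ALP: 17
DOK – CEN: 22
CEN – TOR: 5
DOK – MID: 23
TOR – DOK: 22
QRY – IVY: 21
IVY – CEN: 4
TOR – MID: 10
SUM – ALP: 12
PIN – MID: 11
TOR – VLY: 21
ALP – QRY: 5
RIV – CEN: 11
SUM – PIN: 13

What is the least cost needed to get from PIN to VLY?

Shortest distances from PIN:
PIN: 0
MID: 11  (via PIN)
SUM: 13  (via PIN)
CEN: 21  (via MID)
TOR: 21  (via MID)
IVY: 25  (via CEN)
ALP: 25  (via SUM)
QRY: 27  (via CEN)
RIV: 28  (via SUM)
DOK: 31  (via QRY)
VLY: 35  (via RIV)
Shortest route: PIN–SUM–RIV–VLY = $35.

$35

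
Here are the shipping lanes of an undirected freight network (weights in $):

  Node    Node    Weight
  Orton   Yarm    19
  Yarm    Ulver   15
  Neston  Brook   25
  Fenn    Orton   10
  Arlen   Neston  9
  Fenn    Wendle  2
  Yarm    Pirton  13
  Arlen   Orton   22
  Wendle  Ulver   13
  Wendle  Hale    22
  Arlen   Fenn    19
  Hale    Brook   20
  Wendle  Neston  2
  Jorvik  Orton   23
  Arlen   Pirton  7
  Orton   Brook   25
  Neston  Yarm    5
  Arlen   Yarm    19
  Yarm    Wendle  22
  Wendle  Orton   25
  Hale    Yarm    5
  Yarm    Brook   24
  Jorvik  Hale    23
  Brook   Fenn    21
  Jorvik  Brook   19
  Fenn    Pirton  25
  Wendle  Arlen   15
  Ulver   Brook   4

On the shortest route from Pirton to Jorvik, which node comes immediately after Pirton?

Yarm

Enumerating some paths:
Pirton → Arlen → Neston → Yarm → Hale → Jorvik: 7+9+5+5+23 = 49
Pirton → Yarm → Hale → Jorvik: 13+5+23 = 41
The minimum is $41 via Pirton → Yarm → Hale → Jorvik.
So from Pirton the first move is to Yarm.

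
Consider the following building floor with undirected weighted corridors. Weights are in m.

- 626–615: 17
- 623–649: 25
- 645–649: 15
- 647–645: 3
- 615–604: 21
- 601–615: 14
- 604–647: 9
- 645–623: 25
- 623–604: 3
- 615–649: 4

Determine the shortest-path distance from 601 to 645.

33 m

Shortest distances from 601:
601: 0
615: 14  (via 601)
649: 18  (via 615)
626: 31  (via 615)
645: 33  (via 649)
Shortest route: 601–615–649–645 = 33 m.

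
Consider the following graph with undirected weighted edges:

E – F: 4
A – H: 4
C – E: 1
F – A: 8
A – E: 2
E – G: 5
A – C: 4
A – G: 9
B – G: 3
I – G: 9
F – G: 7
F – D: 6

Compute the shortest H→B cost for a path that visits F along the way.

20

Shortest H→F: H → A → E → F = 10
Best F to B: F → G → B costing 10
Total via F: 10 + 10 = 20.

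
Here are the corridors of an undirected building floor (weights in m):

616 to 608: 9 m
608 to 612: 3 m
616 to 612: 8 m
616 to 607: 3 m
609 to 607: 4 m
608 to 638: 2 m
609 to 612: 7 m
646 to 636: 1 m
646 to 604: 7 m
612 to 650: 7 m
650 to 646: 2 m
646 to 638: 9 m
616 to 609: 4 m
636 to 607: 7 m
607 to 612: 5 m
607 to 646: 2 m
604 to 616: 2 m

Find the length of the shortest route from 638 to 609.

Settle nodes by increasing distance from 638:
638: 0
608: 2  (via 638)
612: 5  (via 608)
646: 9  (via 638)
636: 10  (via 646)
607: 10  (via 612)
616: 11  (via 608)
650: 11  (via 646)
609: 12  (via 612)
Shortest route: 638–608–612–609 = 12 m.

12 m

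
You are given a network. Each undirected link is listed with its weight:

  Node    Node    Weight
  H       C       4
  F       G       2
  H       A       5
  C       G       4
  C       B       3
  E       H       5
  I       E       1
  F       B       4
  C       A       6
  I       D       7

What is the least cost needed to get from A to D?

18

Enumerating some paths:
A–C–H–E–I–D: 6+4+5+1+7 = 23
A–H–E–I–D: 5+5+1+7 = 18
The minimum is 18 via A–H–E–I–D.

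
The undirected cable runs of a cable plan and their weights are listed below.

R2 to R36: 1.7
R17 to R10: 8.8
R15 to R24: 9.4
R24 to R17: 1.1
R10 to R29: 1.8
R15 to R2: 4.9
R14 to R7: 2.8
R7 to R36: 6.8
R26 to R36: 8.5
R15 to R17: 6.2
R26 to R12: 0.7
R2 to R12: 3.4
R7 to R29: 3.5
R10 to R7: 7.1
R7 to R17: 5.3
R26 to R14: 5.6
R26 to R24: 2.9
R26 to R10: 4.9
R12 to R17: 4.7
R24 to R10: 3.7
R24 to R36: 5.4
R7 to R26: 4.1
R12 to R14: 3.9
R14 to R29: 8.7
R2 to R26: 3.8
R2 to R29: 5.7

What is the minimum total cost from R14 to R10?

Candidate routes:
R14 - R12 - R26 - R10: 3.9+0.7+4.9 = 9.5
R14 - R7 - R29 - R10: 2.8+3.5+1.8 = 8.1
R14 - R7 - R10: 2.8+7.1 = 9.9
Cheapest is R14 - R7 - R29 - R10 at 8.1.

8.1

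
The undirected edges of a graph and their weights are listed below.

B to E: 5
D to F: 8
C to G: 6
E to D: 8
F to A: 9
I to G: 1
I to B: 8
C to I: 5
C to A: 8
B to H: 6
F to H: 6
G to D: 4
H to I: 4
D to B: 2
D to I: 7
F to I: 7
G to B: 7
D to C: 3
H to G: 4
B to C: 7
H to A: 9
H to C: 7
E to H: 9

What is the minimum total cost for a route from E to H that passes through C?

17

Best E to C: E–B–D–C costing 10
Shortest C→H: C–H = 7
Total via C: 10 + 7 = 17.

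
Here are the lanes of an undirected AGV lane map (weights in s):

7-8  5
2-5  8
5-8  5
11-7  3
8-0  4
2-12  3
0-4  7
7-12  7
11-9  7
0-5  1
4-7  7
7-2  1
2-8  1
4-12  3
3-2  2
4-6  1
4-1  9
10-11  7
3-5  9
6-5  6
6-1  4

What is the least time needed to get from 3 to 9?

Compare a few routes:
3–2–12–7–11–9: 2+3+7+3+7 = 22
3–2–8–7–11–9: 2+1+5+3+7 = 18
3–2–7–11–9: 2+1+3+7 = 13
The minimum is 13 s via 3–2–7–11–9.

13 s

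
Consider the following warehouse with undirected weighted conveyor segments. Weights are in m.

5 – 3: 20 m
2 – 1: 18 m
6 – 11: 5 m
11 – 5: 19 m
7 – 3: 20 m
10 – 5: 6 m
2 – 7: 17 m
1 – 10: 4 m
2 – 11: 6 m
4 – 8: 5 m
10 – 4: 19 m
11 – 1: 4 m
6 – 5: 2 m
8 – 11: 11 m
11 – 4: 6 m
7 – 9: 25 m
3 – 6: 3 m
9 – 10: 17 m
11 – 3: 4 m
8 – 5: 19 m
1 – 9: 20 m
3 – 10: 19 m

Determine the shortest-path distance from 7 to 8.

Compare a few routes:
7–3–11–4–8: 20+4+6+5 = 35
7–2–11–8: 17+6+11 = 34
The minimum is 34 m via 7–2–11–8.

34 m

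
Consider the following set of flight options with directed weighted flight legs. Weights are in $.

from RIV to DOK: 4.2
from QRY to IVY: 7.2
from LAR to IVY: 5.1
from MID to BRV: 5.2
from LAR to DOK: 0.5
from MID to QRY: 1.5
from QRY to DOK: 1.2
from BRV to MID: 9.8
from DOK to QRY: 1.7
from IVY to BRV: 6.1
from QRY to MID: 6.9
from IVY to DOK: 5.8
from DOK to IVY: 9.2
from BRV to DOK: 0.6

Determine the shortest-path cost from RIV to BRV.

Compare a few routes:
RIV → DOK → QRY → IVY → BRV: 4.2+1.7+7.2+6.1 = 19.2
RIV → DOK → IVY → BRV: 4.2+9.2+6.1 = 19.5
RIV → DOK → QRY → MID → BRV: 4.2+1.7+6.9+5.2 = 18
The minimum is $18 via RIV → DOK → QRY → MID → BRV.

$18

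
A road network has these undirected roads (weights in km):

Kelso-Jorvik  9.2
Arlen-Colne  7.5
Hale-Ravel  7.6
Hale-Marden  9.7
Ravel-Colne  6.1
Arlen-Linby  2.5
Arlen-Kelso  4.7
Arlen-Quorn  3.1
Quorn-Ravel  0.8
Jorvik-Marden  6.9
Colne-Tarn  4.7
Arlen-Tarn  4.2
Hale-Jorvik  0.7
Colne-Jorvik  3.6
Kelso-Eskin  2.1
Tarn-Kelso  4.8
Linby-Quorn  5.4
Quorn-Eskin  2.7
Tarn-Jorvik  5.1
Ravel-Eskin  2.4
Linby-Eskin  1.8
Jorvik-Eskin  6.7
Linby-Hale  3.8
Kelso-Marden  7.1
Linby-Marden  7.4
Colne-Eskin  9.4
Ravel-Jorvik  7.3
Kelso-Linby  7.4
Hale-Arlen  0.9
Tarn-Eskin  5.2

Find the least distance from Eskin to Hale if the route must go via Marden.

16.8 km

Shortest Eskin→Marden: Eskin → Linby → Marden = 9.2
Shortest Marden→Hale: Marden → Jorvik → Hale = 7.6
Total via Marden: 9.2 + 7.6 = 16.8 km.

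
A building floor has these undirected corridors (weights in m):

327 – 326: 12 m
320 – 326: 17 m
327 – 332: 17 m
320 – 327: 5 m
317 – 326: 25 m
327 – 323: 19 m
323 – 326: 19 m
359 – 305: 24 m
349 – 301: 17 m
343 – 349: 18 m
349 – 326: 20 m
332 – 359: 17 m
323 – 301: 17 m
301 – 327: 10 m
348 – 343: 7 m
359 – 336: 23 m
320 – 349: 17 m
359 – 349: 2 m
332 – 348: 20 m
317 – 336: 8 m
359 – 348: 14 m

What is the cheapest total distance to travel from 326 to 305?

46 m

Settle nodes by increasing distance from 326:
326: 0
327: 12  (via 326)
320: 17  (via 326)
323: 19  (via 326)
349: 20  (via 326)
359: 22  (via 349)
301: 22  (via 327)
317: 25  (via 326)
332: 29  (via 327)
336: 33  (via 317)
348: 36  (via 359)
343: 38  (via 349)
305: 46  (via 359)
Shortest route: 326–349–359–305 = 46 m.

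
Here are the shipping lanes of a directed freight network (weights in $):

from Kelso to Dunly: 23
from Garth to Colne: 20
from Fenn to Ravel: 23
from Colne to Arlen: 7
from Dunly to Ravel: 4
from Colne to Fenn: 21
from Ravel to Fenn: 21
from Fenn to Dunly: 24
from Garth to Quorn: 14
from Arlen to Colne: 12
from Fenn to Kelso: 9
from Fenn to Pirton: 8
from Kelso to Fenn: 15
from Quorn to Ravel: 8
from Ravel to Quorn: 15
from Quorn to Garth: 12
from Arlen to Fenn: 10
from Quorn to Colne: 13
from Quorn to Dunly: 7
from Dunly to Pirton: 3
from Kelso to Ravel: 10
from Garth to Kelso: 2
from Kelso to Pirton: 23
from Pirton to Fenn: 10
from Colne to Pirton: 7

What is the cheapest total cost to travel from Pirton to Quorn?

$44

Running Dijkstra from Pirton:
Pirton: 0
Fenn: 10  (via Pirton)
Kelso: 19  (via Fenn)
Ravel: 29  (via Kelso)
Dunly: 34  (via Fenn)
Quorn: 44  (via Ravel)
Shortest route: Pirton → Fenn → Kelso → Ravel → Quorn = $44.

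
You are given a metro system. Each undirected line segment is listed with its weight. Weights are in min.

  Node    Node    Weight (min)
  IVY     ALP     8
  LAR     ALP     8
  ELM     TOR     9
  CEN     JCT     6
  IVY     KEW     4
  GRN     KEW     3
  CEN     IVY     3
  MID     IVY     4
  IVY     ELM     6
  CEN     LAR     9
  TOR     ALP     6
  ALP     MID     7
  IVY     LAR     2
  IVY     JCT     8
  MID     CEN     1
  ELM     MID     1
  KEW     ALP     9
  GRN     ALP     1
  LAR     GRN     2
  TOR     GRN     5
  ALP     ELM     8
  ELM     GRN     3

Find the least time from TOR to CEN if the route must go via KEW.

15 min

Best TOR to KEW: TOR → GRN → KEW costing 8
Shortest KEW→CEN: KEW → IVY → CEN = 7
Total via KEW: 8 + 7 = 15 min.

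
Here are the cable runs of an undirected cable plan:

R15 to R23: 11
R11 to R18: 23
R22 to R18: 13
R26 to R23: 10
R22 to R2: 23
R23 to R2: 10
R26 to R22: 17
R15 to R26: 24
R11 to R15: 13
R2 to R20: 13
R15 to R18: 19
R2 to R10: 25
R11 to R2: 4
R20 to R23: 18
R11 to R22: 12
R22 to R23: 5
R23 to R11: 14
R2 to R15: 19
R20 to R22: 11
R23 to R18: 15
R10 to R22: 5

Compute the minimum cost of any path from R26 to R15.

21

Enumerating some paths:
R26 → R22 → R23 → R15: 17+5+11 = 33
R26 → R15: 24 = 24
R26 → R23 → R15: 10+11 = 21
The minimum is 21 via R26 → R23 → R15.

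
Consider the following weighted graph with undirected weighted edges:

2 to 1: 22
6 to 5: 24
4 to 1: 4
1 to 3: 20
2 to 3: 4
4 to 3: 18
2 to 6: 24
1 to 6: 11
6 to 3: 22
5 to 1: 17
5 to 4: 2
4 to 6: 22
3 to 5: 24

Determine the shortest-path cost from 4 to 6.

15

Running Dijkstra from 4:
4: 0
5: 2  (via 4)
1: 4  (via 4)
6: 15  (via 1)
Shortest route: 4–1–6 = 15.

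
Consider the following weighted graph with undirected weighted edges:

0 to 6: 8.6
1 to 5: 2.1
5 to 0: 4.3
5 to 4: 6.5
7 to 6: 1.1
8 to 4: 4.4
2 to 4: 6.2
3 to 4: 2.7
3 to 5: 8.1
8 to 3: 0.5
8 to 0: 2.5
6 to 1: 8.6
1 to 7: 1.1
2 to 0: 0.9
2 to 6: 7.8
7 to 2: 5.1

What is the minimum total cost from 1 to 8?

8.9

Shortest distances from 1:
1: 0
7: 1.1  (via 1)
5: 2.1  (via 1)
6: 2.2  (via 7)
2: 6.2  (via 7)
0: 6.4  (via 5)
4: 8.6  (via 5)
8: 8.9  (via 0)
Shortest route: 1 → 5 → 0 → 8 = 8.9.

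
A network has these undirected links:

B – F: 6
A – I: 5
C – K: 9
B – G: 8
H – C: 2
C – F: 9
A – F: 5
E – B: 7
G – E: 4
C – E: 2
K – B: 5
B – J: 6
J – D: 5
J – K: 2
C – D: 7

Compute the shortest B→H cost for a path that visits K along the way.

Shortest B→K: B → K = 5
Shortest K→H: K → C → H = 11
Total via K: 5 + 11 = 16.

16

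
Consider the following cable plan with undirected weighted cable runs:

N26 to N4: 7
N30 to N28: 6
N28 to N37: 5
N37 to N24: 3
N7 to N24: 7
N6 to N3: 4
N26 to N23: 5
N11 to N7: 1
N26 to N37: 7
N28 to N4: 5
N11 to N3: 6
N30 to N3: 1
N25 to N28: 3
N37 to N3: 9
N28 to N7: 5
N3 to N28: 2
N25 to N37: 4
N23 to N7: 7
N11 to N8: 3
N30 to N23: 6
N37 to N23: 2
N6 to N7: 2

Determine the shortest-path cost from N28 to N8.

9

Settle nodes by increasing distance from N28:
N28: 0
N3: 2  (via N28)
N30: 3  (via N3)
N25: 3  (via N28)
N37: 5  (via N28)
N4: 5  (via N28)
N7: 5  (via N28)
N11: 6  (via N7)
N6: 6  (via N3)
N23: 7  (via N37)
N24: 8  (via N37)
N8: 9  (via N11)
Shortest route: N28–N7–N11–N8 = 9.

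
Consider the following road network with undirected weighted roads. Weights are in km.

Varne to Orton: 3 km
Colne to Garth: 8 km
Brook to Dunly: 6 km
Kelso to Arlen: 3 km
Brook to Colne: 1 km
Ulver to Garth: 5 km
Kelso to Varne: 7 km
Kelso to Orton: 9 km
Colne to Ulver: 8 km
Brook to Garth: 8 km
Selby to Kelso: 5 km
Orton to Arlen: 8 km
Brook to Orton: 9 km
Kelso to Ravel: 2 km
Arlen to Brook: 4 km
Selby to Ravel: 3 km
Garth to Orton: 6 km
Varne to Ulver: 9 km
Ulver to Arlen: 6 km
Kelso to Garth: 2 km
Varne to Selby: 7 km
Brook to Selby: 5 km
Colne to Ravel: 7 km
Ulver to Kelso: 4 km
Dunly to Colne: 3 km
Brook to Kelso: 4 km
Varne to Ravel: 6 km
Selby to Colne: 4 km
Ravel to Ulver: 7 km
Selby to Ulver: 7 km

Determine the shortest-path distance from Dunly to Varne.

14 km

Enumerating some paths:
Dunly - Colne - Selby - Varne: 3+4+7 = 14
Dunly - Colne - Brook - Kelso - Varne: 3+1+4+7 = 15
The minimum is 14 km via Dunly - Colne - Selby - Varne.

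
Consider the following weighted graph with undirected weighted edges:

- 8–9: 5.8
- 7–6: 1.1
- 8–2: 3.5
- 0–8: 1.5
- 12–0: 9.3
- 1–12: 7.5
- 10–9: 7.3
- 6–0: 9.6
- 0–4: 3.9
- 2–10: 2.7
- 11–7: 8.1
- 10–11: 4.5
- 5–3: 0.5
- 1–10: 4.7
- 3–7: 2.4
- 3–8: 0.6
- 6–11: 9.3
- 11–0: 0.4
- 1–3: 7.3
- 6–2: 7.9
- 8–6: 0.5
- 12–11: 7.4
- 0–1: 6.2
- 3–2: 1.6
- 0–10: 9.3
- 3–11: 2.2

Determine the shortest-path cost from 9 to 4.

Running Dijkstra from 9:
9: 0
8: 5.8  (via 9)
6: 6.3  (via 8)
3: 6.4  (via 8)
5: 6.9  (via 3)
0: 7.3  (via 8)
10: 7.3  (via 9)
7: 7.4  (via 6)
11: 7.7  (via 0)
2: 8  (via 3)
4: 11.2  (via 0)
Shortest route: 9–8–0–4 = 11.2.

11.2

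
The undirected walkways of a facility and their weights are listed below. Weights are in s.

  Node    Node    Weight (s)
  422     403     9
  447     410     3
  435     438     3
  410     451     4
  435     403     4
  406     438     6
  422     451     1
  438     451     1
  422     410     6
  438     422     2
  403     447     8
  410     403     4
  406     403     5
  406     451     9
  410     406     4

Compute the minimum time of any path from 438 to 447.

8 s

Running Dijkstra from 438:
438: 0
451: 1  (via 438)
422: 2  (via 438)
435: 3  (via 438)
410: 5  (via 451)
406: 6  (via 438)
403: 7  (via 435)
447: 8  (via 410)
Shortest route: 438–451–410–447 = 8 s.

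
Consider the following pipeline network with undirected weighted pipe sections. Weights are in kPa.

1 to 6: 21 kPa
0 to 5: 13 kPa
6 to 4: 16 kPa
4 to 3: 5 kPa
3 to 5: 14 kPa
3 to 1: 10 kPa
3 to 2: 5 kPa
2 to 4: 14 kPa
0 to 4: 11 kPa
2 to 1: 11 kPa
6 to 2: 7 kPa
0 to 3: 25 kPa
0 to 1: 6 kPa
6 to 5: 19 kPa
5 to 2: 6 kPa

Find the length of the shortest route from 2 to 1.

11 kPa

Compare a few routes:
2 → 5 → 0 → 1: 6+13+6 = 25
2 → 3 → 1: 5+10 = 15
2 → 1: 11 = 11
The minimum is 11 kPa via 2 → 1.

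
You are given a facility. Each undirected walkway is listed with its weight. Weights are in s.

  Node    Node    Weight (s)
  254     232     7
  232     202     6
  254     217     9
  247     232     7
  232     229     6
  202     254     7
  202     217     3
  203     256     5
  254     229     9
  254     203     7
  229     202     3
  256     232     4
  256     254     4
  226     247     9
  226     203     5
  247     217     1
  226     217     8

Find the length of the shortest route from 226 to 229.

14 s

Running Dijkstra from 226:
226: 0
203: 5  (via 226)
217: 8  (via 226)
247: 9  (via 226)
256: 10  (via 203)
202: 11  (via 217)
254: 12  (via 203)
232: 14  (via 256)
229: 14  (via 202)
Shortest route: 226–217–202–229 = 14 s.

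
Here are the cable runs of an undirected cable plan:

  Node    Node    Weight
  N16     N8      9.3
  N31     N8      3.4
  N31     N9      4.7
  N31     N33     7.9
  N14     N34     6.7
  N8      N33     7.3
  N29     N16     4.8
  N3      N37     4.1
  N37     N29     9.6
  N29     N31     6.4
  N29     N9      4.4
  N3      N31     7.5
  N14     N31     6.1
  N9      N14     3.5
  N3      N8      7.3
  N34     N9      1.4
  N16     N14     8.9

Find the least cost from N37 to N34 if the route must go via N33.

32.7

Best N37 to N33: N37 → N3 → N8 → N33 costing 18.7
Shortest N33→N34: N33 → N31 → N9 → N34 = 14
Total via N33: 18.7 + 14 = 32.7.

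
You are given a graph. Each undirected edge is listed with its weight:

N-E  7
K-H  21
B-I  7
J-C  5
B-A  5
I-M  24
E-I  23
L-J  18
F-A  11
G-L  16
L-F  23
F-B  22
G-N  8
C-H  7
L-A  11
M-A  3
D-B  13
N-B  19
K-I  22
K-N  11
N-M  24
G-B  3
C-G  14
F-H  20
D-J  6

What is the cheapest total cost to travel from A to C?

22

Candidate routes:
A - B - G - C: 5+3+14 = 22
A - L - J - C: 11+18+5 = 34
A - B - D - J - C: 5+13+6+5 = 29
The minimum is 22 via A - B - G - C.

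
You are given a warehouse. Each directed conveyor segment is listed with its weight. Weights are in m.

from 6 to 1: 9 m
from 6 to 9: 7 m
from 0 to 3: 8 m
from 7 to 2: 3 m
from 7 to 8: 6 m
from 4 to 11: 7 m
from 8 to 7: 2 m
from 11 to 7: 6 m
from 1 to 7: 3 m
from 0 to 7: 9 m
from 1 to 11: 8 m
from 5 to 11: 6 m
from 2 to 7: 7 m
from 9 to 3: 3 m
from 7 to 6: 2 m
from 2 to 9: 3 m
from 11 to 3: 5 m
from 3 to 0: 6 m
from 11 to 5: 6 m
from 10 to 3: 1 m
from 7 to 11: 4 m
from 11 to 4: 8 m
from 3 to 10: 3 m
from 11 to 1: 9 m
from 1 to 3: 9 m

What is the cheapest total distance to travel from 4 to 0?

Settle nodes by increasing distance from 4:
4: 0
11: 7  (via 4)
3: 12  (via 11)
5: 13  (via 11)
7: 13  (via 11)
6: 15  (via 7)
10: 15  (via 3)
1: 16  (via 11)
2: 16  (via 7)
0: 18  (via 3)
Shortest route: 4 → 11 → 3 → 0 = 18 m.

18 m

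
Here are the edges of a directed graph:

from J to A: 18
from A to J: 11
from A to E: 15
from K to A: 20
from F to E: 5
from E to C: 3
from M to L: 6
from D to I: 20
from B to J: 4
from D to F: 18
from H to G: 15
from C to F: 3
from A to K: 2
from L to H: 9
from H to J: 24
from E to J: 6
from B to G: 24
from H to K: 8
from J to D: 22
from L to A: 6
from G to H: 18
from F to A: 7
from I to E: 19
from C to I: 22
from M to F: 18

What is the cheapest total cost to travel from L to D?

39

Candidate routes:
L → H → J → D: 9+24+22 = 55
L → A → J → D: 6+11+22 = 39
L → A → E → J → D: 6+15+6+22 = 49
The minimum is 39 via L → A → J → D.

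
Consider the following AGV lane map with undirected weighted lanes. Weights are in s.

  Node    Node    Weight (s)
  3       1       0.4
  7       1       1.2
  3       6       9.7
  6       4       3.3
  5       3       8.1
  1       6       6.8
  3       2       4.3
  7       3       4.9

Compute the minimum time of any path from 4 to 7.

Enumerating some paths:
4–6–3–7: 3.3+9.7+4.9 = 17.9
4–6–1–3–7: 3.3+6.8+0.4+4.9 = 15.4
4–6–1–7: 3.3+6.8+1.2 = 11.3
4–6–3–1–7: 3.3+9.7+0.4+1.2 = 14.6
The minimum is 11.3 s via 4–6–1–7.

11.3 s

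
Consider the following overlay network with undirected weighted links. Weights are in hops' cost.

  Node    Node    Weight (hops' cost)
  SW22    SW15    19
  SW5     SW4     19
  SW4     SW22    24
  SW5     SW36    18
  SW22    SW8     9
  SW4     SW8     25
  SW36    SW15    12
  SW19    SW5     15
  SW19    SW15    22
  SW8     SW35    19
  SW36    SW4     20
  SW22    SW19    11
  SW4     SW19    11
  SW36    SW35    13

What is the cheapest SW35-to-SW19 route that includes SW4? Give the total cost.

44 hops' cost

Shortest SW35→SW4: SW35–SW36–SW4 = 33
Best SW4 to SW19: SW4–SW19 costing 11
Total via SW4: 33 + 11 = 44 hops' cost.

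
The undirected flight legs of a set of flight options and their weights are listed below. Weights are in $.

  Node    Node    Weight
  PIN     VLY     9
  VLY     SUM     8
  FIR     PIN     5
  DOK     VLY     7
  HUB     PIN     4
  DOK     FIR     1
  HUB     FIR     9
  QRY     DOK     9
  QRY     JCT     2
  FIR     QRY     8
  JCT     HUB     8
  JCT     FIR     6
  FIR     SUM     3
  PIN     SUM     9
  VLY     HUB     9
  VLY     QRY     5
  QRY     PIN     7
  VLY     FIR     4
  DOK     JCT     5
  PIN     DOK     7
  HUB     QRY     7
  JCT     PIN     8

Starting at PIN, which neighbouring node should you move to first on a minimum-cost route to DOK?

FIR

Compare a few routes:
PIN - DOK: 7 = 7
PIN - FIR - DOK: 5+1 = 6
The minimum is $6 via PIN - FIR - DOK.
So from PIN the first move is to FIR.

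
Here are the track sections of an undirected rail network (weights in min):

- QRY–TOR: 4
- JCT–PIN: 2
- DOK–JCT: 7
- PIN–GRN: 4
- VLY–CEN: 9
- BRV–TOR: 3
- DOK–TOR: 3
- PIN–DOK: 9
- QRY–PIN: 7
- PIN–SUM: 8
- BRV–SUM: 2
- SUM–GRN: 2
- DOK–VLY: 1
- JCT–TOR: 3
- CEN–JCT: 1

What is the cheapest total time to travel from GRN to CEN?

7 min

Candidate routes:
GRN - SUM - BRV - TOR - JCT - CEN: 2+2+3+3+1 = 11
GRN - PIN - JCT - CEN: 4+2+1 = 7
Cheapest is GRN - PIN - JCT - CEN at 7 min.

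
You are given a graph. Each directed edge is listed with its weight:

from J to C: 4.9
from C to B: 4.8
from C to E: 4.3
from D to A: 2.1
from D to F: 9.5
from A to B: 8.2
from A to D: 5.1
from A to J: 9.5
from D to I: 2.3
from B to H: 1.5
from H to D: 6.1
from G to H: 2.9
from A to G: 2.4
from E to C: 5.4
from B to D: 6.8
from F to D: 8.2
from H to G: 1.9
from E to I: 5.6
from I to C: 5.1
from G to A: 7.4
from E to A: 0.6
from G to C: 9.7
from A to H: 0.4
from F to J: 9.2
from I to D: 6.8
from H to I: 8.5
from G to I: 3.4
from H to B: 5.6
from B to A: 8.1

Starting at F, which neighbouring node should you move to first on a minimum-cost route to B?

D

Candidate routes:
F → J → C → B: 9.2+4.9+4.8 = 18.9
F → D → A → H → B: 8.2+2.1+0.4+5.6 = 16.3
F → D → A → B: 8.2+2.1+8.2 = 18.5
F → D → I → C → B: 8.2+2.3+5.1+4.8 = 20.4
The minimum is 16.3 via F → D → A → H → B.
So from F the first move is to D.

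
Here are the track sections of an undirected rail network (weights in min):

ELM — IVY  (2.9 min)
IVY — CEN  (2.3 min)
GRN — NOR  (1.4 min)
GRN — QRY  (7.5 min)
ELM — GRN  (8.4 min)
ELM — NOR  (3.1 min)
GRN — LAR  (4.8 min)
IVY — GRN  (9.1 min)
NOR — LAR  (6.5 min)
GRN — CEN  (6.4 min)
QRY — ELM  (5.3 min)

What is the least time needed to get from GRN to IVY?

Candidate routes:
GRN - NOR - ELM - IVY: 1.4+3.1+2.9 = 7.4
GRN - CEN - IVY: 6.4+2.3 = 8.7
The minimum is 7.4 min via GRN - NOR - ELM - IVY.

7.4 min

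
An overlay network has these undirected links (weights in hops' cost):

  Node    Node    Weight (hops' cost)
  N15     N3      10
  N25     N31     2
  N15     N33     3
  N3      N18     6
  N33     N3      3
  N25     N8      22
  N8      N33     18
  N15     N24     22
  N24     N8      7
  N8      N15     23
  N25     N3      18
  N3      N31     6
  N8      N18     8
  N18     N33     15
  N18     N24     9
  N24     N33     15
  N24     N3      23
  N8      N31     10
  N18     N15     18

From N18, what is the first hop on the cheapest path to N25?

N3

Enumerating some paths:
N18 - N3 - N31 - N25: 6+6+2 = 14
N18 - N8 - N31 - N25: 8+10+2 = 20
The minimum is 14 hops' cost via N18 - N3 - N31 - N25.
So from N18 the first move is to N3.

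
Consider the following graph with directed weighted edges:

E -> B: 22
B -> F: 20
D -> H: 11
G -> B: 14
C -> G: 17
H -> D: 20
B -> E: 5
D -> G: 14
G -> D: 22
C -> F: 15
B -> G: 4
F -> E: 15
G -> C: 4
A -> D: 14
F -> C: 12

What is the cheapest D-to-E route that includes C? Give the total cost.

48

Shortest D→C: D → G → C = 18
Shortest C→E: C → F → E = 30
Total via C: 18 + 30 = 48.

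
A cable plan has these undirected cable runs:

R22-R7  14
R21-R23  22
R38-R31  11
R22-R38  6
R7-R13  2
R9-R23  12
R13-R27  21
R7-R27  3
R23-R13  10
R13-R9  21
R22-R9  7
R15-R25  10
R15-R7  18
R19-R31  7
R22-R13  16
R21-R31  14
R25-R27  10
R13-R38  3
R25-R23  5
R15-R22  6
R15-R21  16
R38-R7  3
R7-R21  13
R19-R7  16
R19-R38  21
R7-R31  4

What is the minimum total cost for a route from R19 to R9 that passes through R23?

35

Shortest R19→R23: R19–R31–R7–R13–R23 = 23
Shortest R23→R9: R23–R9 = 12
Total via R23: 23 + 12 = 35.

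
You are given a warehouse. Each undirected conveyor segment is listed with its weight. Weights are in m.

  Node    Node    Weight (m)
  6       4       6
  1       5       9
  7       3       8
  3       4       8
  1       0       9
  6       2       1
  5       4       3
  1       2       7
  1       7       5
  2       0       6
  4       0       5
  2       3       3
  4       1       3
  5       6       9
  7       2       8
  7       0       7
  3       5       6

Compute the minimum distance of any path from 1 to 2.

7 m

Enumerating some paths:
1–4–3–2: 3+8+3 = 14
1–7–2: 5+8 = 13
1–4–6–2: 3+6+1 = 10
1–2: 7 = 7
Cheapest is 1–2 at 7 m.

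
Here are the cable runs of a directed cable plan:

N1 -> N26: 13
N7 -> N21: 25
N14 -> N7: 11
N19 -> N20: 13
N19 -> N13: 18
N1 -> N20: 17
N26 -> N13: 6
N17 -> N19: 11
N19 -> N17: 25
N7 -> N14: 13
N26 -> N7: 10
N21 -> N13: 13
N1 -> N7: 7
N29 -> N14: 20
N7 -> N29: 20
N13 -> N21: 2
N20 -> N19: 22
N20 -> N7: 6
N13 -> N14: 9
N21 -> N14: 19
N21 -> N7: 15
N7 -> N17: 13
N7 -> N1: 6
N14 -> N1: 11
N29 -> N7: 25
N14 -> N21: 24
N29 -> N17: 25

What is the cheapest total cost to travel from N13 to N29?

Candidate routes:
N13–N14–N7–N29: 9+11+20 = 40
N13–N21–N7–N29: 2+15+20 = 37
N13–N14–N1–N7–N29: 9+11+7+20 = 47
The minimum is 37 via N13–N21–N7–N29.

37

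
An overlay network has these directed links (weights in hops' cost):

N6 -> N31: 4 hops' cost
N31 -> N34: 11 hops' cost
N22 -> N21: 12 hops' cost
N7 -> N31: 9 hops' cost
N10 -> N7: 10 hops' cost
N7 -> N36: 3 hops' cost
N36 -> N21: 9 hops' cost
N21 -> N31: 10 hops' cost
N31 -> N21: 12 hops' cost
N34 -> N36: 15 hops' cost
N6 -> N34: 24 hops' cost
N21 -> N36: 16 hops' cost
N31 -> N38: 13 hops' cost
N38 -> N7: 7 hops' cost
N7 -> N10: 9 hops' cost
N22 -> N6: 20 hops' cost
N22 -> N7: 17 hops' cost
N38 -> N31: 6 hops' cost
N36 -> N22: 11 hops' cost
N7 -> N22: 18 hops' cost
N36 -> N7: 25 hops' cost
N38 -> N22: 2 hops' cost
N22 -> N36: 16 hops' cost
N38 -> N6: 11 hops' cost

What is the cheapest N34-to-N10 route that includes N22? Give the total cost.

52 hops' cost

Best N34 to N22: N34 → N36 → N22 costing 26
Best N22 to N10: N22 → N7 → N10 costing 26
Total via N22: 26 + 26 = 52 hops' cost.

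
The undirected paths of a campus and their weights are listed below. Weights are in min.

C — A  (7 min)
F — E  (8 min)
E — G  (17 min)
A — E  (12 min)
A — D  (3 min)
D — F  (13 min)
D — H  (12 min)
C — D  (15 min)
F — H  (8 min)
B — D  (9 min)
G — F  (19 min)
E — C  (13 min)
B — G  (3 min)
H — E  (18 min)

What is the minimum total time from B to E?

20 min

Running Dijkstra from B:
B: 0
G: 3  (via B)
D: 9  (via B)
A: 12  (via D)
C: 19  (via A)
E: 20  (via G)
Shortest route: B–G–E = 20 min.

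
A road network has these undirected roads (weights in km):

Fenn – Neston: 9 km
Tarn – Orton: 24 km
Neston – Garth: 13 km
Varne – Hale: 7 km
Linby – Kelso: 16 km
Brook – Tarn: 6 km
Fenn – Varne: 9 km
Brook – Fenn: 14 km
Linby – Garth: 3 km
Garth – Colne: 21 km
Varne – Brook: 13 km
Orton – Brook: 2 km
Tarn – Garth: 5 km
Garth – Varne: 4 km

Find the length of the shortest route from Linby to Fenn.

16 km

Settle nodes by increasing distance from Linby:
Linby: 0
Garth: 3  (via Linby)
Varne: 7  (via Garth)
Tarn: 8  (via Garth)
Hale: 14  (via Varne)
Brook: 14  (via Tarn)
Orton: 16  (via Brook)
Kelso: 16  (via Linby)
Fenn: 16  (via Varne)
Shortest route: Linby → Garth → Varne → Fenn = 16 km.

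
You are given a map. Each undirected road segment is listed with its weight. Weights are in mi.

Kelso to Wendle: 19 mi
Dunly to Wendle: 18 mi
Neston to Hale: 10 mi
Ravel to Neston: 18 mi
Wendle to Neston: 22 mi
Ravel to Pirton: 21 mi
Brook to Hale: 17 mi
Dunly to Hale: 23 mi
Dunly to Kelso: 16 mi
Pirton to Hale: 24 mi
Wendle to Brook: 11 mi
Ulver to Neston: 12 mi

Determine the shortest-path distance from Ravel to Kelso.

Shortest distances from Ravel:
Ravel: 0
Neston: 18  (via Ravel)
Pirton: 21  (via Ravel)
Hale: 28  (via Neston)
Ulver: 30  (via Neston)
Wendle: 40  (via Neston)
Brook: 45  (via Hale)
Dunly: 51  (via Hale)
Kelso: 59  (via Wendle)
Shortest route: Ravel → Neston → Wendle → Kelso = 59 mi.

59 mi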